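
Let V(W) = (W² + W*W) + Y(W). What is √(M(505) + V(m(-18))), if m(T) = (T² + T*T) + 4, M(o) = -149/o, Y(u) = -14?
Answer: √216820649605/505 ≈ 922.06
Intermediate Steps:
m(T) = 4 + 2*T² (m(T) = (T² + T²) + 4 = 2*T² + 4 = 4 + 2*T²)
V(W) = -14 + 2*W² (V(W) = (W² + W*W) - 14 = (W² + W²) - 14 = 2*W² - 14 = -14 + 2*W²)
√(M(505) + V(m(-18))) = √(-149/505 + (-14 + 2*(4 + 2*(-18)²)²)) = √(-149*1/505 + (-14 + 2*(4 + 2*324)²)) = √(-149/505 + (-14 + 2*(4 + 648)²)) = √(-149/505 + (-14 + 2*652²)) = √(-149/505 + (-14 + 2*425104)) = √(-149/505 + (-14 + 850208)) = √(-149/505 + 850194) = √(429347821/505) = √216820649605/505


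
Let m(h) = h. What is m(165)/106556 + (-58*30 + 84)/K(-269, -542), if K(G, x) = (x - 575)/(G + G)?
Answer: -94933539663/119023052 ≈ -797.61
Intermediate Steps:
K(G, x) = (-575 + x)/(2*G) (K(G, x) = (-575 + x)/((2*G)) = (-575 + x)*(1/(2*G)) = (-575 + x)/(2*G))
m(165)/106556 + (-58*30 + 84)/K(-269, -542) = 165/106556 + (-58*30 + 84)/(((1/2)*(-575 - 542)/(-269))) = 165*(1/106556) + (-1740 + 84)/(((1/2)*(-1/269)*(-1117))) = 165/106556 - 1656/1117/538 = 165/106556 - 1656*538/1117 = 165/106556 - 890928/1117 = -94933539663/119023052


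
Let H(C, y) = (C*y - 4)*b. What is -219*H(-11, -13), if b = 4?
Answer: -121764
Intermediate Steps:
H(C, y) = -16 + 4*C*y (H(C, y) = (C*y - 4)*4 = (-4 + C*y)*4 = -16 + 4*C*y)
-219*H(-11, -13) = -219*(-16 + 4*(-11)*(-13)) = -219*(-16 + 572) = -219*556 = -121764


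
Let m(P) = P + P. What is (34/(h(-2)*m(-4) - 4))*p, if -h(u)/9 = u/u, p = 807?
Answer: 807/2 ≈ 403.50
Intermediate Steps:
m(P) = 2*P
h(u) = -9 (h(u) = -9*u/u = -9*1 = -9)
(34/(h(-2)*m(-4) - 4))*p = (34/(-18*(-4) - 4))*807 = (34/(-9*(-8) - 4))*807 = (34/(72 - 4))*807 = (34/68)*807 = (34*(1/68))*807 = (1/2)*807 = 807/2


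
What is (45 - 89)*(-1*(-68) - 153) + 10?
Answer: 3750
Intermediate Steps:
(45 - 89)*(-1*(-68) - 153) + 10 = -44*(68 - 153) + 10 = -44*(-85) + 10 = 3740 + 10 = 3750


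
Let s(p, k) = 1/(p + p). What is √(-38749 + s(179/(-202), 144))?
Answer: 2*I*√310393697/179 ≈ 196.85*I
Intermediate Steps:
s(p, k) = 1/(2*p)
√(-38749 + s(179/(-202), 144)) = √(-38749 + 1/(2*((179/(-202))))) = √(-38749 + 1/(2*((179*(-1/202))))) = √(-38749 + 1/(2*(-179/202))) = √(-38749 + (½)*(-202/179)) = √(-38749 - 101/179) = √(-6936172/179) = 2*I*√310393697/179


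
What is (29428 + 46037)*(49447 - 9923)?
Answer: 2982678660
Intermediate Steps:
(29428 + 46037)*(49447 - 9923) = 75465*39524 = 2982678660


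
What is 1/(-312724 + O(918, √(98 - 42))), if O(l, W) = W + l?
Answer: -155903/48611490790 - √14/48611490790 ≈ -3.2072e-6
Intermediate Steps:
1/(-312724 + O(918, √(98 - 42))) = 1/(-312724 + (√(98 - 42) + 918)) = 1/(-312724 + (√56 + 918)) = 1/(-312724 + (2*√14 + 918)) = 1/(-312724 + (918 + 2*√14)) = 1/(-311806 + 2*√14)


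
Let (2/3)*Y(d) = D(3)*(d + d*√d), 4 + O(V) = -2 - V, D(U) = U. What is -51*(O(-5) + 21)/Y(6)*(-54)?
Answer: -408 + 408*√6 ≈ 591.39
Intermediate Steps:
O(V) = -6 - V (O(V) = -4 + (-2 - V) = -6 - V)
Y(d) = 9*d/2 + 9*d^(3/2)/2 (Y(d) = 3*(3*(d + d*√d))/2 = 3*(3*(d + d^(3/2)))/2 = 3*(3*d + 3*d^(3/2))/2 = 9*d/2 + 9*d^(3/2)/2)
-51*(O(-5) + 21)/Y(6)*(-54) = -51*((-6 - 1*(-5)) + 21)/((9/2)*6 + 9*6^(3/2)/2)*(-54) = -51*((-6 + 5) + 21)/(27 + 9*(6*√6)/2)*(-54) = -51*(-1 + 21)/(27 + 27*√6)*(-54) = -1020/(27 + 27*√6)*(-54) = 55080/(27 + 27*√6)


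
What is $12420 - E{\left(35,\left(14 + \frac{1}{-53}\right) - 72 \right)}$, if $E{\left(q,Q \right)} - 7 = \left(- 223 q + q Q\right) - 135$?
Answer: $\frac{1186334}{53} \approx 22384.0$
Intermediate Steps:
$E{\left(q,Q \right)} = -128 - 223 q + Q q$ ($E{\left(q,Q \right)} = 7 - \left(135 + 223 q - q Q\right) = 7 - \left(135 + 223 q - Q q\right) = -128 - 223 q + Q q$)
$12420 - E{\left(35,\left(14 + \frac{1}{-53}\right) - 72 \right)} = 12420 - \left(-128 - 7805 + \left(\left(14 + \frac{1}{-53}\right) - 72\right) 35\right) = 12420 - \left(-128 - 7805 + \left(\left(14 - \frac{1}{53}\right) - 72\right) 35\right) = 12420 - \left(-128 - 7805 + \left(\frac{741}{53} - 72\right) 35\right) = 12420 - \left(-128 - 7805 - \frac{107625}{53}\right) = 12420 - - \frac{528074}{53} = 12420 + \frac{528074}{53} = \frac{1186334}{53}$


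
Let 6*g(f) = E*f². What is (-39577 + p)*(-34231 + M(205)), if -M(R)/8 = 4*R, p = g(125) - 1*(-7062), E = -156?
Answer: 17897663115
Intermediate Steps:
g(f) = -26*f² (g(f) = (-156*f²)/6 = -26*f²)
p = -399188 (p = -26*125² - 1*(-7062) = -26*15625 + 7062 = -406250 + 7062 = -399188)
M(R) = -32*R
(-39577 + p)*(-34231 + M(205)) = (-39577 - 399188)*(-34231 - 32*205) = -438765*(-34231 - 6560) = -438765*(-40791) = 17897663115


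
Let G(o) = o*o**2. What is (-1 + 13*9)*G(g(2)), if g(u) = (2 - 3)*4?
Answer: -7424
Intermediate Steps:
g(u) = -4 (g(u) = -1*4 = -4)
G(o) = o**3
(-1 + 13*9)*G(g(2)) = (-1 + 13*9)*(-4)**3 = (-1 + 117)*(-64) = 116*(-64) = -7424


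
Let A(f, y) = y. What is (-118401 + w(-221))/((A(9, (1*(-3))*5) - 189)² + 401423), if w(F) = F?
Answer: -118622/443039 ≈ -0.26775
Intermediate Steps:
(-118401 + w(-221))/((A(9, (1*(-3))*5) - 189)² + 401423) = (-118401 - 221)/(((1*(-3))*5 - 189)² + 401423) = -118622/((-3*5 - 189)² + 401423) = -118622/((-15 - 189)² + 401423) = -118622/((-204)² + 401423) = -118622/(41616 + 401423) = -118622/443039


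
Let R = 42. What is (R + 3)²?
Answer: 2025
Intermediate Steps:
(R + 3)² = (42 + 3)² = 45² = 2025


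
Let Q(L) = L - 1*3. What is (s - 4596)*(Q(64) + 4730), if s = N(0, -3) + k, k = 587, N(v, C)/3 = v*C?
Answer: -19207119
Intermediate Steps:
Q(L) = -3 + L (Q(L) = L - 3 = -3 + L)
N(v, C) = 3*C*v (N(v, C) = 3*(v*C) = 3*(C*v) = 3*C*v)
s = 587 (s = 3*(-3)*0 + 587 = 0 + 587 = 587)
(s - 4596)*(Q(64) + 4730) = (587 - 4596)*((-3 + 64) + 4730) = -4009*(61 + 4730) = -4009*4791 = -19207119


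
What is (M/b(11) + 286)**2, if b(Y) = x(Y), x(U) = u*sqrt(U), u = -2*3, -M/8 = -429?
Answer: 111540 - 29744*sqrt(11) ≈ 12890.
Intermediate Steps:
M = 3432 (M = -8*(-429) = 3432)
u = -6
x(U) = -6*sqrt(U)
b(Y) = -6*sqrt(Y)
(M/b(11) + 286)**2 = (3432/((-6*sqrt(11))) + 286)**2 = (3432*(-sqrt(11)/66) + 286)**2 = (-52*sqrt(11) + 286)**2 = (286 - 52*sqrt(11))**2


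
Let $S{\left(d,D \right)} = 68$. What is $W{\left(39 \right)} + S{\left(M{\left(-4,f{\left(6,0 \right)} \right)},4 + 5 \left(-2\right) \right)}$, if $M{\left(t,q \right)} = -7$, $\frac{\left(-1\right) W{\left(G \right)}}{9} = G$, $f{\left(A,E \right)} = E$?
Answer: $-283$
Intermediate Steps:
$W{\left(G \right)} = - 9 G$
$W{\left(39 \right)} + S{\left(M{\left(-4,f{\left(6,0 \right)} \right)},4 + 5 \left(-2\right) \right)} = \left(-9\right) 39 + 68 = -351 + 68 = -283$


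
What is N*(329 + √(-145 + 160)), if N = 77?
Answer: 25333 + 77*√15 ≈ 25631.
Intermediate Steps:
N*(329 + √(-145 + 160)) = 77*(329 + √(-145 + 160)) = 77*(329 + √15) = 25333 + 77*√15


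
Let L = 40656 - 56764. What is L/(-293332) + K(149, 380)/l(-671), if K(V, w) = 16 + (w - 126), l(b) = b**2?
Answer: 1832920417/33017523253 ≈ 0.055514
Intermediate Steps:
K(V, w) = -110 + w (K(V, w) = 16 + (-126 + w) = -110 + w)
L = -16108
L/(-293332) + K(149, 380)/l(-671) = -16108/(-293332) + (-110 + 380)/((-671)**2) = -16108*(-1/293332) + 270/450241 = 4027/73333 + 270*(1/450241) = 4027/73333 + 270/450241 = 1832920417/33017523253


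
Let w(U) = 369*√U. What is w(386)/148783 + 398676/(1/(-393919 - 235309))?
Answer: -250858102128 + 369*√386/148783 ≈ -2.5086e+11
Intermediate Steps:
w(386)/148783 + 398676/(1/(-393919 - 235309)) = (369*√386)/148783 + 398676/(1/(-393919 - 235309)) = (369*√386)*(1/148783) + 398676/(1/(-629228)) = 369*√386/148783 + 398676/(-1/629228) = 369*√386/148783 + 398676*(-629228) = 369*√386/148783 - 250858102128 = -250858102128 + 369*√386/148783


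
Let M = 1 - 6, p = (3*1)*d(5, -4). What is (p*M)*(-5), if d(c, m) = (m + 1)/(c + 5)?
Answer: -45/2 ≈ -22.500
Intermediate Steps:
d(c, m) = (1 + m)/(5 + c)
p = -9/10 (p = (3*1)*((1 - 4)/(5 + 5)) = 3*(-3/10) = -9/10 ≈ -0.90000)
M = -5
(p*M)*(-5) = -9/10*(-5)*(-5) = (9/2)*(-5) = -45/2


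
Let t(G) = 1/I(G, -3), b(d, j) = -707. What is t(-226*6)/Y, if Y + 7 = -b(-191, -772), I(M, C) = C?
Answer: -1/2100 ≈ -0.00047619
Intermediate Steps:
t(G) = -1/3 (t(G) = 1/(-3) = -1/3)
Y = 700 (Y = -7 - 1*(-707) = -7 + 707 = 700)
t(-226*6)/Y = -1/3/700 = -1/3*1/700 = -1/2100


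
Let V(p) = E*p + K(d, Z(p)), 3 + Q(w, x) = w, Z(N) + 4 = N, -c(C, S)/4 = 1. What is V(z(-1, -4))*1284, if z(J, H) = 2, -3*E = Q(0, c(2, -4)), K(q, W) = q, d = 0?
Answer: 2568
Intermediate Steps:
c(C, S) = -4 (c(C, S) = -4*1 = -4)
Z(N) = -4 + N
Q(w, x) = -3 + w
E = 1 (E = -(-3 + 0)/3 = -1/3*(-3) = 1)
V(p) = p (V(p) = 1*p + 0 = p + 0 = p)
V(z(-1, -4))*1284 = 2*1284 = 2568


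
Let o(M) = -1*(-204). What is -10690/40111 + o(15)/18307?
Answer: -187519186/734312077 ≈ -0.25537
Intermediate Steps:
o(M) = 204
-10690/40111 + o(15)/18307 = -10690/40111 + 204/18307 = -187519186/734312077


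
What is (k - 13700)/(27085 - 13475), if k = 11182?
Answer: -1259/6805 ≈ -0.18501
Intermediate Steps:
(k - 13700)/(27085 - 13475) = (11182 - 13700)/(27085 - 13475) = -2518/13610 = -2518*1/13610 = -1259/6805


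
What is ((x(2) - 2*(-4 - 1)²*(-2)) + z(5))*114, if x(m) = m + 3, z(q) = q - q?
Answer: 11970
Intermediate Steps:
z(q) = 0
x(m) = 3 + m
((x(2) - 2*(-4 - 1)²*(-2)) + z(5))*114 = (((3 + 2) - 2*(-4 - 1)²*(-2)) + 0)*114 = ((5 - 2*(-5)²*(-2)) + 0)*114 = ((5 - 50*(-2)) + 0)*114 = ((5 - 2*(-50)) + 0)*114 = ((5 + 100) + 0)*114 = (105 + 0)*114 = 105*114 = 11970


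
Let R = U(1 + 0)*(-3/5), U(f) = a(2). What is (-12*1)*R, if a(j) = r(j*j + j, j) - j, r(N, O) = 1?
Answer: -36/5 ≈ -7.2000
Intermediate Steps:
a(j) = 1 - j
U(f) = -1 (U(f) = 1 - 1*2 = 1 - 2 = -1)
R = ⅗ (R = -(-3)/5 = -1*(-⅗) = ⅗ ≈ 0.60000)
(-12*1)*R = -12*1*(⅗) = -12*⅗ = -36/5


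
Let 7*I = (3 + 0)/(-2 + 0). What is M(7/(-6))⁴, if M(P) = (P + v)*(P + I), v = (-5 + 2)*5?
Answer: 62615078394961/252047376 ≈ 2.4843e+5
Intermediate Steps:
v = -15 (v = -3*5 = -15)
I = -3/14 (I = ((3 + 0)/(-2 + 0))/7 = (3/(-2))/7 = (3*(-½))/7 = (⅐)*(-3/2) = -3/14 ≈ -0.21429)
M(P) = (-15 + P)*(-3/14 + P) (M(P) = (P - 15)*(P - 3/14) = (-15 + P)*(-3/14 + P))
M(7/(-6))⁴ = (45/14 + (7/(-6))² - 213/(2*(-6)))⁴ = (45/14 + (7*(-⅙))² - 213*(-1)/(2*6))⁴ = (45/14 + (-7/6)² - 213/14*(-7/6))⁴ = (45/14 + 49/36 + 71/4)⁴ = (2813/126)⁴ = 62615078394961/252047376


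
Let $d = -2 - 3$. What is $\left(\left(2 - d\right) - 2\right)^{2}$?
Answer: $25$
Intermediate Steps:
$d = -5$
$\left(\left(2 - d\right) - 2\right)^{2} = \left(\left(2 - -5\right) - 2\right)^{2} = \left(\left(2 + 5\right) - 2\right)^{2} = \left(7 - 2\right)^{2} = 5^{2} = 25$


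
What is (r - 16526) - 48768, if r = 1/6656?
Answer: -434596863/6656 ≈ -65294.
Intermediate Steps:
r = 1/6656 ≈ 0.00015024
(r - 16526) - 48768 = (1/6656 - 16526) - 48768 = -109997055/6656 - 48768 = -434596863/6656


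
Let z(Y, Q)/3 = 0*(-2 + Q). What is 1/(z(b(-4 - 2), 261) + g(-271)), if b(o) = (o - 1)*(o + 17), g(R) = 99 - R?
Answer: 1/370 ≈ 0.0027027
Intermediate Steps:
b(o) = (-1 + o)*(17 + o)
z(Y, Q) = 0 (z(Y, Q) = 3*(0*(-2 + Q)) = 3*0 = 0)
1/(z(b(-4 - 2), 261) + g(-271)) = 1/(0 + (99 - 1*(-271))) = 1/(0 + (99 + 271)) = 1/(0 + 370) = 1/370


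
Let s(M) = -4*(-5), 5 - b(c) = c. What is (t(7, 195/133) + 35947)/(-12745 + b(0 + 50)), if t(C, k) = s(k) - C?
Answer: -3596/1279 ≈ -2.8116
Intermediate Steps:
b(c) = 5 - c
s(M) = 20
t(C, k) = 20 - C
(t(7, 195/133) + 35947)/(-12745 + b(0 + 50)) = ((20 - 1*7) + 35947)/(-12745 + (5 - (0 + 50))) = ((20 - 7) + 35947)/(-12745 + (5 - 1*50)) = (13 + 35947)/(-12745 + (5 - 50)) = 35960/(-12745 - 45) = 35960/(-12790) = 35960*(-1/12790) = -3596/1279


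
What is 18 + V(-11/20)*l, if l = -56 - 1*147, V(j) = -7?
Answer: 1439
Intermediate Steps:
l = -203 (l = -56 - 147 = -203)
18 + V(-11/20)*l = 18 - 7*(-203) = 18 + 1421 = 1439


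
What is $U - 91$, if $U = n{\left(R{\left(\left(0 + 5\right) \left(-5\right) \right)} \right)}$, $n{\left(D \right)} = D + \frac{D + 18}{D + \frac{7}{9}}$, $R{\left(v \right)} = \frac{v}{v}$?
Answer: $- \frac{1269}{16} \approx -79.313$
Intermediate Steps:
$R{\left(v \right)} = 1$
$n{\left(D \right)} = D + \frac{18 + D}{\frac{7}{9} + D}$ ($n{\left(D \right)} = D + \frac{18 + D}{D + 7 \cdot \frac{1}{9}} = D + \frac{18 + D}{D + \frac{7}{9}} = D + \frac{18 + D}{\frac{7}{9} + D}$)
$U = \frac{187}{16}$ ($U = \frac{162 + 9 \cdot 1^{2} + 16 \cdot 1}{7 + 9 \cdot 1} = \frac{162 + 9 \cdot 1 + 16}{7 + 9} = \frac{162 + 9 + 16}{16} = \frac{1}{16} \cdot 187 = \frac{187}{16} \approx 11.688$)
$U - 91 = \frac{187}{16} - 91 = - \frac{1269}{16}$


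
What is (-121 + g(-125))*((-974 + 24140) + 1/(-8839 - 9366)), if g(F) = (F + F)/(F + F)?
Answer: -10121688696/3641 ≈ -2.7799e+6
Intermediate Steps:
g(F) = 1 (g(F) = (2*F)/((2*F)) = (2*F)*(1/(2*F)) = 1)
(-121 + g(-125))*((-974 + 24140) + 1/(-8839 - 9366)) = (-121 + 1)*((-974 + 24140) + 1/(-8839 - 9366)) = -120*(23166 + 1/(-18205)) = -120*(23166 - 1/18205) = -120*421737029/18205 = -10121688696/3641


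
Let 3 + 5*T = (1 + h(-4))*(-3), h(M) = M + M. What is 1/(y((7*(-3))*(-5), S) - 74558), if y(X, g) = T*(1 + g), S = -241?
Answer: -1/75422 ≈ -1.3259e-5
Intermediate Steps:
h(M) = 2*M
T = 18/5 (T = -3/5 + ((1 + 2*(-4))*(-3))/5 = -3/5 + ((1 - 8)*(-3))/5 = -3/5 + (-7*(-3))/5 = -3/5 + (1/5)*21 = -3/5 + 21/5 = 18/5 ≈ 3.6000)
y(X, g) = 18/5 + 18*g/5 (y(X, g) = 18*(1 + g)/5 = 18/5 + 18*g/5)
1/(y((7*(-3))*(-5), S) - 74558) = 1/((18/5 + (18/5)*(-241)) - 74558) = 1/((18/5 - 4338/5) - 74558) = 1/(-864 - 74558) = 1/(-75422) = -1/75422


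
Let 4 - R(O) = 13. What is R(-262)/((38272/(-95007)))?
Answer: 855063/38272 ≈ 22.342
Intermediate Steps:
R(O) = -9 (R(O) = 4 - 1*13 = 4 - 13 = -9)
R(-262)/((38272/(-95007))) = -9/(38272/(-95007)) = -9/(38272*(-1/95007)) = -9/(-38272/95007) = -9*(-95007/38272) = 855063/38272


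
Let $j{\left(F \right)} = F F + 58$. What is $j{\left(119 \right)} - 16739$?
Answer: $-2520$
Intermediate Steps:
$j{\left(F \right)} = 58 + F^{2}$ ($j{\left(F \right)} = F^{2} + 58 = 58 + F^{2}$)
$j{\left(119 \right)} - 16739 = \left(58 + 119^{2}\right) - 16739 = \left(58 + 14161\right) - 16739 = 14219 - 16739 = -2520$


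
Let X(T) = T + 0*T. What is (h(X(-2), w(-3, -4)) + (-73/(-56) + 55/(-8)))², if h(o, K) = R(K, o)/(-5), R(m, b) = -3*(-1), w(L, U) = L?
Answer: 46656/1225 ≈ 38.087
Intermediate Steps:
R(m, b) = 3
X(T) = T (X(T) = T + 0 = T)
h(o, K) = -⅗ (h(o, K) = 3/(-5) = 3*(-⅕) = -⅗)
(h(X(-2), w(-3, -4)) + (-73/(-56) + 55/(-8)))² = (-⅗ + (-73/(-56) + 55/(-8)))² = (-⅗ + (-73*(-1/56) + 55*(-⅛)))² = (-⅗ + (73/56 - 55/8))² = (-⅗ - 39/7)² = (-216/35)² = 46656/1225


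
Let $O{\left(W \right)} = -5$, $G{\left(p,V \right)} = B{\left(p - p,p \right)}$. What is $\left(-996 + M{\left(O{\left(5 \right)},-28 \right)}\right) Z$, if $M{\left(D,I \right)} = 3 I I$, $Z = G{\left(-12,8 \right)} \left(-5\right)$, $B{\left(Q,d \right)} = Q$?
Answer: $0$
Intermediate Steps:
$G{\left(p,V \right)} = 0$ ($G{\left(p,V \right)} = p - p = 0$)
$Z = 0$ ($Z = 0 \left(-5\right) = 0$)
$M{\left(D,I \right)} = 3 I^{2}$
$\left(-996 + M{\left(O{\left(5 \right)},-28 \right)}\right) Z = \left(-996 + 3 \left(-28\right)^{2}\right) 0 = \left(-996 + 3 \cdot 784\right) 0 = \left(-996 + 2352\right) 0 = 1356 \cdot 0 = 0$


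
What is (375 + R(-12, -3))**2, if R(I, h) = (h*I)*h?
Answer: 71289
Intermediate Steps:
R(I, h) = I*h**2 (R(I, h) = (I*h)*h = I*h**2)
(375 + R(-12, -3))**2 = (375 - 12*(-3)**2)**2 = (375 - 12*9)**2 = (375 - 108)**2 = 267**2 = 71289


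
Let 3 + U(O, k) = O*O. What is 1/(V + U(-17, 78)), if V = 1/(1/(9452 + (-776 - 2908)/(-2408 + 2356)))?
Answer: 13/127515 ≈ 0.00010195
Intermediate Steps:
U(O, k) = -3 + O² (U(O, k) = -3 + O*O = -3 + O²)
V = 123797/13 (V = 1/(1/(9452 - 3684/(-52))) = 1/(1/(9452 - 3684*(-1/52))) = 1/(1/(9452 + 921/13)) = 1/(1/(123797/13)) = 1/(13/123797) = 123797/13 ≈ 9522.8)
1/(V + U(-17, 78)) = 1/(123797/13 + (-3 + (-17)²)) = 1/(123797/13 + (-3 + 289)) = 1/(123797/13 + 286) = 1/(127515/13) = 13/127515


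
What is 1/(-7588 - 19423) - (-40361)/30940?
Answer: 1090160031/835720340 ≈ 1.3045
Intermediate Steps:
1/(-7588 - 19423) - (-40361)/30940 = 1/(-27011) - (-40361)/30940 = -1/27011 - 1*(-40361/30940) = -1/27011 + 40361/30940 = 1090160031/835720340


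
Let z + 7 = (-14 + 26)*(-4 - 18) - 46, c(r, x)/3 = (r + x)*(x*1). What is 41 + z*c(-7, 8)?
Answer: -7567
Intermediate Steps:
c(r, x) = 3*x*(r + x) (c(r, x) = 3*((r + x)*(x*1)) = 3*((r + x)*x) = 3*(x*(r + x)) = 3*x*(r + x))
z = -317 (z = -7 + ((-14 + 26)*(-4 - 18) - 46) = -7 + (12*(-22) - 46) = -7 + (-264 - 46) = -7 - 310 = -317)
41 + z*c(-7, 8) = 41 - 951*8*(-7 + 8) = 41 - 951*8 = 41 - 317*24 = 41 - 7608 = -7567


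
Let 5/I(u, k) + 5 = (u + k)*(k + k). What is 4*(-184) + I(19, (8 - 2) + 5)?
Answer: -96415/131 ≈ -735.99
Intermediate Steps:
I(u, k) = 5/(-5 + 2*k*(k + u)) (I(u, k) = 5/(-5 + (u + k)*(k + k)) = 5/(-5 + (k + u)*(2*k)) = 5/(-5 + 2*k*(k + u)))
4*(-184) + I(19, (8 - 2) + 5) = 4*(-184) + 5/(-5 + 2*((8 - 2) + 5)**2 + 2*((8 - 2) + 5)*19) = -736 + 5/(-5 + 2*(6 + 5)**2 + 2*(6 + 5)*19) = -736 + 5/(-5 + 2*11**2 + 2*11*19) = -736 + 5/(-5 + 2*121 + 418) = -736 + 5/(-5 + 242 + 418) = -736 + 5/655 = -736 + 5*(1/655) = -736 + 1/131 = -96415/131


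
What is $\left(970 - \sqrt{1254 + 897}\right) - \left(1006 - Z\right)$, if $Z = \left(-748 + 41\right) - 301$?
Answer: $-1044 - 3 \sqrt{239} \approx -1090.4$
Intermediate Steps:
$Z = -1008$ ($Z = -707 - 301 = -1008$)
$\left(970 - \sqrt{1254 + 897}\right) - \left(1006 - Z\right) = \left(970 - \sqrt{1254 + 897}\right) - \left(1006 - -1008\right) = \left(970 - \sqrt{2151}\right) - \left(1006 + 1008\right) = \left(970 - 3 \sqrt{239}\right) - 2014 = -1044 - 3 \sqrt{239}$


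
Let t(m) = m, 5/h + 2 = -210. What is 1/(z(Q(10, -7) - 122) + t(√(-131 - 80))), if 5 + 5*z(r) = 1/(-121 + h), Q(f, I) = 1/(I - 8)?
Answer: -16484237645/3488947177484 - 16457041225*I*√211/3488947177484 ≈ -0.0047247 - 0.068517*I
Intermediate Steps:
h = -5/212 (h = 5/(-2 - 210) = 5/(-212) = 5*(-1/212) = -5/212 ≈ -0.023585)
Q(f, I) = 1/(-8 + I)
z(r) = -128497/128285 (z(r) = -1 + 1/(5*(-121 - 5/212)) = -1 + 1/(5*(-25657/212)) = -1 + (⅕)*(-212/25657) = -1 - 212/128285 = -128497/128285)
1/(z(Q(10, -7) - 122) + t(√(-131 - 80))) = 1/(-128497/128285 + √(-131 - 80)) = 1/(-128497/128285 + √(-211)) = 1/(-128497/128285 + I*√211)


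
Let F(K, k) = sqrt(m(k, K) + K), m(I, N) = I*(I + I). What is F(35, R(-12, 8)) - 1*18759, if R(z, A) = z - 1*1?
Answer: -18759 + sqrt(373) ≈ -18740.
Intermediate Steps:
m(I, N) = 2*I**2 (m(I, N) = I*(2*I) = 2*I**2)
R(z, A) = -1 + z (R(z, A) = z - 1 = -1 + z)
F(K, k) = sqrt(K + 2*k**2) (F(K, k) = sqrt(2*k**2 + K) = sqrt(K + 2*k**2))
F(35, R(-12, 8)) - 1*18759 = sqrt(35 + 2*(-1 - 12)**2) - 1*18759 = sqrt(35 + 2*(-13)**2) - 18759 = sqrt(35 + 2*169) - 18759 = sqrt(35 + 338) - 18759 = sqrt(373) - 18759 = -18759 + sqrt(373)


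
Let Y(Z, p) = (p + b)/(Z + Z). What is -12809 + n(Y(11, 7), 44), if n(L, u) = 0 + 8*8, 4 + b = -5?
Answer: -12745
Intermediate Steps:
b = -9 (b = -4 - 5 = -9)
Y(Z, p) = (-9 + p)/(2*Z) (Y(Z, p) = (p - 9)/(Z + Z) = (-9 + p)/((2*Z)) = (-9 + p)*(1/(2*Z)) = (-9 + p)/(2*Z))
n(L, u) = 64 (n(L, u) = 0 + 64 = 64)
-12809 + n(Y(11, 7), 44) = -12809 + 64 = -12745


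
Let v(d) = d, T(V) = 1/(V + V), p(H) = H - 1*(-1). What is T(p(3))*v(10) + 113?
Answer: 457/4 ≈ 114.25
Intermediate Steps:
p(H) = 1 + H (p(H) = H + 1 = 1 + H)
T(V) = 1/(2*V)
T(p(3))*v(10) + 113 = (1/(2*(1 + 3)))*10 + 113 = ((1/2)/4)*10 + 113 = ((1/2)*(1/4))*10 + 113 = (1/8)*10 + 113 = 5/4 + 113 = 457/4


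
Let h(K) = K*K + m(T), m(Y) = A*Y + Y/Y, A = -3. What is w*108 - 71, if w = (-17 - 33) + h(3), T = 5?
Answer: -6011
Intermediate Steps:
m(Y) = 1 - 3*Y (m(Y) = -3*Y + Y/Y = -3*Y + 1 = 1 - 3*Y)
h(K) = -14 + K² (h(K) = K*K + (1 - 3*5) = K² + (1 - 15) = K² - 14 = -14 + K²)
w = -55 (w = (-17 - 33) + (-14 + 3²) = -50 + (-14 + 9) = -50 - 5 = -55)
w*108 - 71 = -55*108 - 71 = -5940 - 71 = -6011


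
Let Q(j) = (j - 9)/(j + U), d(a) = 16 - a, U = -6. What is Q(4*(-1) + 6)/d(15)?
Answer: 7/4 ≈ 1.7500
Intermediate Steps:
Q(j) = (-9 + j)/(-6 + j) (Q(j) = (j - 9)/(j - 6) = (-9 + j)/(-6 + j))
Q(4*(-1) + 6)/d(15) = ((-9 + (4*(-1) + 6))/(-6 + (4*(-1) + 6)))/(16 - 1*15) = ((-9 + (-4 + 6))/(-6 + (-4 + 6)))/(16 - 15) = ((-9 + 2)/(-6 + 2))/1 = (-7/(-4))*1 = -1/4*(-7)*1 = (7/4)*1 = 7/4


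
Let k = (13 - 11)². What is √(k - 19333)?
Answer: I*√19329 ≈ 139.03*I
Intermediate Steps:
k = 4 (k = 2² = 4)
√(k - 19333) = √(4 - 19333) = √(-19329) = I*√19329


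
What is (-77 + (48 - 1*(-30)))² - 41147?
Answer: -41146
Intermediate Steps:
(-77 + (48 - 1*(-30)))² - 41147 = (-77 + (48 + 30))² - 41147 = (-77 + 78)² - 41147 = 1² - 41147 = 1 - 41147 = -41146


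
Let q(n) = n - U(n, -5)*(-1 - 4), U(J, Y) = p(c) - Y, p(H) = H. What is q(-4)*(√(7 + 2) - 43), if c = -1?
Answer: -640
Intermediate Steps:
U(J, Y) = -1 - Y
q(n) = 20 + n (q(n) = n - (-1 - 1*(-5))*(-1 - 4) = n - (-1 + 5)*(-5) = n - 4*(-5) = n - 1*(-20) = n + 20 = 20 + n)
q(-4)*(√(7 + 2) - 43) = (20 - 4)*(√(7 + 2) - 43) = 16*(√9 - 43) = 16*(3 - 43) = 16*(-40) = -640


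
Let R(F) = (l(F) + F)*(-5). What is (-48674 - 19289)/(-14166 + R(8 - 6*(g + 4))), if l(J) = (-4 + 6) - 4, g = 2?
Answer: 931/192 ≈ 4.8490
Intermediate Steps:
l(J) = -2 (l(J) = 2 - 4 = -2)
R(F) = 10 - 5*F (R(F) = (-2 + F)*(-5) = 10 - 5*F)
(-48674 - 19289)/(-14166 + R(8 - 6*(g + 4))) = (-48674 - 19289)/(-14166 + (10 - 5*(8 - 6*(2 + 4)))) = -67963/(-14166 + (10 - 5*(8 - 6*6))) = -67963/(-14166 + (10 - 5*(8 - 36))) = -67963/(-14166 + (10 - 5*(-28))) = -67963/(-14166 + (10 + 140)) = -67963/(-14166 + 150) = -67963/(-14016) = -67963*(-1/14016) = 931/192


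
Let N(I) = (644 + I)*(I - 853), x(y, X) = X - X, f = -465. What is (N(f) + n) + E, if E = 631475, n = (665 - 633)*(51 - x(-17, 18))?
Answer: 397185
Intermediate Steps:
x(y, X) = 0
N(I) = (-853 + I)*(644 + I) (N(I) = (644 + I)*(-853 + I) = (-853 + I)*(644 + I))
n = 1632 (n = (665 - 633)*(51 - 1*0) = 32*(51 + 0) = 32*51 = 1632)
(N(f) + n) + E = ((-549332 + (-465)² - 209*(-465)) + 1632) + 631475 = ((-549332 + 216225 + 97185) + 1632) + 631475 = (-235922 + 1632) + 631475 = -234290 + 631475 = 397185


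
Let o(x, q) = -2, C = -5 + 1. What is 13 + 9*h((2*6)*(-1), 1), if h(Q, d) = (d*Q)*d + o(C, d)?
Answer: -113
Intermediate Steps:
C = -4
h(Q, d) = -2 + Q*d² (h(Q, d) = (d*Q)*d - 2 = (Q*d)*d - 2 = Q*d² - 2 = -2 + Q*d²)
13 + 9*h((2*6)*(-1), 1) = 13 + 9*(-2 + ((2*6)*(-1))*1²) = 13 + 9*(-2 + (12*(-1))*1) = 13 + 9*(-2 - 12*1) = 13 + 9*(-2 - 12) = 13 + 9*(-14) = 13 - 126 = -113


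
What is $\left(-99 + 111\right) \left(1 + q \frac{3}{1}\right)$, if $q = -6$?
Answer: $-204$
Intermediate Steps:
$\left(-99 + 111\right) \left(1 + q \frac{3}{1}\right) = \left(-99 + 111\right) \left(1 - 6 \cdot \frac{3}{1}\right) = 12 \left(1 - 6 \cdot 3 \cdot 1\right) = 12 \left(1 - 18\right) = 12 \left(-17\right) = -204$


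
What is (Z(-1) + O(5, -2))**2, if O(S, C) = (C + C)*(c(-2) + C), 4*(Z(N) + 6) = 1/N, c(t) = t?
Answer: 1521/16 ≈ 95.063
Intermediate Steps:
Z(N) = -6 + 1/(4*N) (Z(N) = -6 + (1/N)/4 = -6 + 1/(4*N))
O(S, C) = 2*C*(-2 + C) (O(S, C) = (C + C)*(-2 + C) = (2*C)*(-2 + C) = 2*C*(-2 + C))
(Z(-1) + O(5, -2))**2 = ((-6 + (1/4)/(-1)) + 2*(-2)*(-2 - 2))**2 = ((-6 + (1/4)*(-1)) + 2*(-2)*(-4))**2 = ((-6 - 1/4) + 16)**2 = (-25/4 + 16)**2 = (39/4)**2 = 1521/16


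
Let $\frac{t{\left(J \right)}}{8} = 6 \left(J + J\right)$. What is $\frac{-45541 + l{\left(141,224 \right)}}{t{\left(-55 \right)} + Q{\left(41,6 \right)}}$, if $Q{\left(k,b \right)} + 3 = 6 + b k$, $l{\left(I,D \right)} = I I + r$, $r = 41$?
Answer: $\frac{25619}{5031} \approx 5.0922$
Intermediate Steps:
$l{\left(I,D \right)} = 41 + I^{2}$ ($l{\left(I,D \right)} = I I + 41 = I^{2} + 41 = 41 + I^{2}$)
$Q{\left(k,b \right)} = 3 + b k$ ($Q{\left(k,b \right)} = -3 + \left(6 + b k\right) = 3 + b k$)
$t{\left(J \right)} = 96 J$ ($t{\left(J \right)} = 8 \cdot 6 \left(J + J\right) = 8 \cdot 6 \cdot 2 J = 8 \cdot 12 J = 96 J$)
$\frac{-45541 + l{\left(141,224 \right)}}{t{\left(-55 \right)} + Q{\left(41,6 \right)}} = \frac{-45541 + \left(41 + 141^{2}\right)}{96 \left(-55\right) + \left(3 + 6 \cdot 41\right)} = \frac{-45541 + \left(41 + 19881\right)}{-5280 + \left(3 + 246\right)} = \frac{-45541 + 19922}{-5280 + 249} = - \frac{25619}{-5031} = \left(-25619\right) \left(- \frac{1}{5031}\right) = \frac{25619}{5031}$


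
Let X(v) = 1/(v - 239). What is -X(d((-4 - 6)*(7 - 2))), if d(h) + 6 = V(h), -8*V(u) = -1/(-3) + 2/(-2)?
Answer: 12/2939 ≈ 0.0040830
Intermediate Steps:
V(u) = 1/12 (V(u) = -(-1/(-3) + 2/(-2))/8 = -(-1*(-⅓) + 2*(-½))/8 = -(⅓ - 1)/8 = -⅛*(-⅔) = 1/12)
d(h) = -71/12 (d(h) = -6 + 1/12 = -71/12)
X(v) = 1/(-239 + v)
-X(d((-4 - 6)*(7 - 2))) = -1/(-239 - 71/12) = -1/(-2939/12) = -1*(-12/2939) = 12/2939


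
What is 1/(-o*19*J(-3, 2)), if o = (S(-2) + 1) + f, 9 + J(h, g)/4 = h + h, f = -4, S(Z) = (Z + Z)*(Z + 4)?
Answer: -1/12540 ≈ -7.9745e-5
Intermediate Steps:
S(Z) = 2*Z*(4 + Z) (S(Z) = (2*Z)*(4 + Z) = 2*Z*(4 + Z))
J(h, g) = -36 + 8*h (J(h, g) = -36 + 4*(h + h) = -36 + 4*(2*h) = -36 + 8*h)
o = -11 (o = (2*(-2)*(4 - 2) + 1) - 4 = (2*(-2)*2 + 1) - 4 = (-8 + 1) - 4 = -7 - 4 = -11)
1/(-o*19*J(-3, 2)) = 1/(-(-11*19)*(-36 + 8*(-3))) = 1/(-(-209)*(-36 - 24)) = 1/(-(-209)*(-60)) = 1/(-1*12540) = 1/(-12540) = -1/12540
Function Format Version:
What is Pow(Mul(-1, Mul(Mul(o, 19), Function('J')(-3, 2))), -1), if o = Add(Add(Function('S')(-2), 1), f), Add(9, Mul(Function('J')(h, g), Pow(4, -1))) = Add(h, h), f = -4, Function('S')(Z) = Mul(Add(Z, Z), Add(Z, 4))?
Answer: Rational(-1, 12540) ≈ -7.9745e-5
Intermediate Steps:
Function('S')(Z) = Mul(2, Z, Add(4, Z)) (Function('S')(Z) = Mul(Mul(2, Z), Add(4, Z)) = Mul(2, Z, Add(4, Z)))
Function('J')(h, g) = Add(-36, Mul(8, h)) (Function('J')(h, g) = Add(-36, Mul(4, Add(h, h))) = Add(-36, Mul(4, Mul(2, h))) = Add(-36, Mul(8, h)))
o = -11 (o = Add(Add(Mul(2, -2, Add(4, -2)), 1), -4) = Add(Add(Mul(2, -2, 2), 1), -4) = Add(Add(-8, 1), -4) = Add(-7, -4) = -11)
Pow(Mul(-1, Mul(Mul(o, 19), Function('J')(-3, 2))), -1) = Pow(Mul(-1, Mul(Mul(-11, 19), Add(-36, Mul(8, -3)))), -1) = Pow(Mul(-1, Mul(-209, Add(-36, -24))), -1) = Pow(Mul(-1, Mul(-209, -60)), -1) = Pow(Mul(-1, 12540), -1) = Pow(-12540, -1) = Rational(-1, 12540)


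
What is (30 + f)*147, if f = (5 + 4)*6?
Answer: 12348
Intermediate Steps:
f = 54 (f = 9*6 = 54)
(30 + f)*147 = (30 + 54)*147 = 84*147 = 12348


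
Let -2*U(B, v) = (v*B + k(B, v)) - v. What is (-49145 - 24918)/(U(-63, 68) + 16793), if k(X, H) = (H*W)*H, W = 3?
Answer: -74063/12033 ≈ -6.1550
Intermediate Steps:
k(X, H) = 3*H² (k(X, H) = (H*3)*H = (3*H)*H = 3*H²)
U(B, v) = v/2 - 3*v²/2 - B*v/2 (U(B, v) = -((v*B + 3*v²) - v)/2 = -((B*v + 3*v²) - v)/2 = -((3*v² + B*v) - v)/2 = -(-v + 3*v² + B*v)/2 = v/2 - 3*v²/2 - B*v/2)
(-49145 - 24918)/(U(-63, 68) + 16793) = (-49145 - 24918)/((½)*68*(1 - 1*(-63) - 3*68) + 16793) = -74063/((½)*68*(1 + 63 - 204) + 16793) = -74063/((½)*68*(-140) + 16793) = -74063/(-4760 + 16793) = -74063/12033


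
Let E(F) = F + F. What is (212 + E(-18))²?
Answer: 30976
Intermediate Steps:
E(F) = 2*F
(212 + E(-18))² = (212 + 2*(-18))² = (212 - 36)² = 176² = 30976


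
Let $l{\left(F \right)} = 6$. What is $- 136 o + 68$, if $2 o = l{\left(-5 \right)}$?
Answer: $-340$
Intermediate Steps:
$o = 3$ ($o = \frac{1}{2} \cdot 6 = 3$)
$- 136 o + 68 = \left(-136\right) 3 + 68 = -408 + 68 = -340$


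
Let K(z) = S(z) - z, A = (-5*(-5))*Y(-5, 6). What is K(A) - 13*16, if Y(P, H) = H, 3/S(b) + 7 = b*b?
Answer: -8052491/22493 ≈ -358.00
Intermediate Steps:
S(b) = 3/(-7 + b²) (S(b) = 3/(-7 + b*b) = 3/(-7 + b²))
A = 150 (A = -5*(-5)*6 = 25*6 = 150)
K(z) = -z + 3/(-7 + z²) (K(z) = 3/(-7 + z²) - z = -z + 3/(-7 + z²))
K(A) - 13*16 = (-1*150 + 3/(-7 + 150²)) - 13*16 = (-150 + 3/(-7 + 22500)) - 208 = (-150 + 3/22493) - 208 = -3373947/22493 - 208 = -8052491/22493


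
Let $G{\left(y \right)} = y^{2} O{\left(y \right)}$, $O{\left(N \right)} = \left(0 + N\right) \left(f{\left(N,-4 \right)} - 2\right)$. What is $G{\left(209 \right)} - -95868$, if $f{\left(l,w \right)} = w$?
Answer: $-54680106$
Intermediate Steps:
$O{\left(N \right)} = - 6 N$ ($O{\left(N \right)} = \left(0 + N\right) \left(-4 - 2\right) = N \left(-6\right) = - 6 N$)
$G{\left(y \right)} = - 6 y^{3}$ ($G{\left(y \right)} = y^{2} \left(- 6 y\right) = - 6 y^{3}$)
$G{\left(209 \right)} - -95868 = - 6 \cdot 209^{3} - -95868 = \left(-6\right) 9129329 + 95868 = -54775974 + 95868 = -54680106$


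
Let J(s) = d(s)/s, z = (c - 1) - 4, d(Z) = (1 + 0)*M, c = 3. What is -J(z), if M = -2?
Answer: -1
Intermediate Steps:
d(Z) = -2 (d(Z) = (1 + 0)*(-2) = 1*(-2) = -2)
z = -2 (z = (3 - 1) - 4 = 2 - 4 = -2)
J(s) = -2/s
-J(z) = -(-2)/(-2) = -(-2)*(-1)/2 = -1*1 = -1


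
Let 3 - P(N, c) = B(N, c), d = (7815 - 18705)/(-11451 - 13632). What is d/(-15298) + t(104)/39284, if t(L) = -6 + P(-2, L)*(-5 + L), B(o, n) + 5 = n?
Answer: -101377846475/418723500846 ≈ -0.24211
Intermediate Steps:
d = 1210/2787 (d = -10890/(-25083) = -10890*(-1/25083) = 1210/2787 ≈ 0.43416)
B(o, n) = -5 + n
P(N, c) = 8 - c (P(N, c) = 3 - (-5 + c) = 3 + (5 - c) = 8 - c)
t(L) = -6 + (-5 + L)*(8 - L) (t(L) = -6 + (8 - L)*(-5 + L) = -6 + (-5 + L)*(8 - L))
d/(-15298) + t(104)/39284 = (1210/2787)/(-15298) + (-46 - 1*104² + 13*104)/39284 = (1210/2787)*(-1/15298) + (-46 - 1*10816 + 1352)*(1/39284) = -605/21317763 + (-46 - 10816 + 1352)*(1/39284) = -605/21317763 - 9510*1/39284 = -605/21317763 - 4755/19642 = -101377846475/418723500846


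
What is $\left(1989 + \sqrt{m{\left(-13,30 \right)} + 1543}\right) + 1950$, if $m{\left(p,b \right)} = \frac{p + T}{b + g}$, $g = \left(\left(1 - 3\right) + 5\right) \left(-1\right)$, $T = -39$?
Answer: $3939 + \frac{\sqrt{124827}}{9} \approx 3978.3$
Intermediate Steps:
$g = -3$ ($g = \left(\left(1 - 3\right) + 5\right) \left(-1\right) = \left(-2 + 5\right) \left(-1\right) = 3 \left(-1\right) = -3$)
$m{\left(p,b \right)} = \frac{-39 + p}{-3 + b}$ ($m{\left(p,b \right)} = \frac{p - 39}{b - 3} = \frac{-39 + p}{-3 + b}$)
$\left(1989 + \sqrt{m{\left(-13,30 \right)} + 1543}\right) + 1950 = \left(1989 + \sqrt{\frac{-39 - 13}{-3 + 30} + 1543}\right) + 1950 = \left(1989 + \sqrt{\frac{1}{27} \left(-52\right) + 1543}\right) + 1950 = \left(1989 + \sqrt{- \frac{52}{27} + 1543}\right) + 1950 = \left(1989 + \sqrt{\frac{41609}{27}}\right) + 1950 = \left(1989 + \frac{\sqrt{124827}}{9}\right) + 1950 = 3939 + \frac{\sqrt{124827}}{9}$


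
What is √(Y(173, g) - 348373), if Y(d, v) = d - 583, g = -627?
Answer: I*√348783 ≈ 590.58*I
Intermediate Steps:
Y(d, v) = -583 + d
√(Y(173, g) - 348373) = √((-583 + 173) - 348373) = √(-410 - 348373) = √(-348783) = I*√348783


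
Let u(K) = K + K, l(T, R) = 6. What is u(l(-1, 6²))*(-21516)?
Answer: -258192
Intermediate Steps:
u(K) = 2*K
u(l(-1, 6²))*(-21516) = (2*6)*(-21516) = 12*(-21516) = -258192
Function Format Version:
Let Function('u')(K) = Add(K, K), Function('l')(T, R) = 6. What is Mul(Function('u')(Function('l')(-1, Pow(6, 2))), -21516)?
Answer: -258192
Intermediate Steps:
Function('u')(K) = Mul(2, K)
Mul(Function('u')(Function('l')(-1, Pow(6, 2))), -21516) = Mul(Mul(2, 6), -21516) = Mul(12, -21516) = -258192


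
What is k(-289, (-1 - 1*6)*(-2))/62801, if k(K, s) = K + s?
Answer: -275/62801 ≈ -0.0043789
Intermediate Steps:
k(-289, (-1 - 1*6)*(-2))/62801 = (-289 + (-1 - 1*6)*(-2))/62801 = (-289 + (-1 - 6)*(-2))*(1/62801) = (-289 - 7*(-2))*(1/62801) = (-289 + 14)*(1/62801) = -275*1/62801 = -275/62801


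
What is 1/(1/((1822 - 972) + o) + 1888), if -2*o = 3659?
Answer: 1959/3698590 ≈ 0.00052966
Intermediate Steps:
o = -3659/2 (o = -1/2*3659 = -3659/2 ≈ -1829.5)
1/(1/((1822 - 972) + o) + 1888) = 1/(1/((1822 - 972) - 3659/2) + 1888) = 1/(1/(850 - 3659/2) + 1888) = 1/(1/(-1959/2) + 1888) = 1/(-2/1959 + 1888) = 1/(3698590/1959) = 1959/3698590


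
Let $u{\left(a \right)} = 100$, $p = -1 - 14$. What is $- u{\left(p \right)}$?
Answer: $-100$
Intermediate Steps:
$p = -15$ ($p = -1 - 14 = -15$)
$- u{\left(p \right)} = \left(-1\right) 100 = -100$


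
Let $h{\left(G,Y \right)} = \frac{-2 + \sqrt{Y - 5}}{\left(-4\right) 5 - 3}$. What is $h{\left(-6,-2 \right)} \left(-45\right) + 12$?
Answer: $\frac{186}{23} + \frac{45 i \sqrt{7}}{23} \approx 8.087 + 5.1765 i$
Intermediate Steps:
$h{\left(G,Y \right)} = \frac{2}{23} - \frac{\sqrt{-5 + Y}}{23}$ ($h{\left(G,Y \right)} = \frac{-2 + \sqrt{-5 + Y}}{-20 - 3} = \frac{-2 + \sqrt{-5 + Y}}{-23} = \left(-2 + \sqrt{-5 + Y}\right) \left(- \frac{1}{23}\right) = \frac{2}{23} - \frac{\sqrt{-5 + Y}}{23}$)
$h{\left(-6,-2 \right)} \left(-45\right) + 12 = \left(\frac{2}{23} - \frac{\sqrt{-5 - 2}}{23}\right) \left(-45\right) + 12 = \left(\frac{2}{23} - \frac{\sqrt{-7}}{23}\right) \left(-45\right) + 12 = \left(\frac{2}{23} - \frac{i \sqrt{7}}{23}\right) \left(-45\right) + 12 = \left(- \frac{90}{23} + \frac{45 i \sqrt{7}}{23}\right) + 12 = \frac{186}{23} + \frac{45 i \sqrt{7}}{23}$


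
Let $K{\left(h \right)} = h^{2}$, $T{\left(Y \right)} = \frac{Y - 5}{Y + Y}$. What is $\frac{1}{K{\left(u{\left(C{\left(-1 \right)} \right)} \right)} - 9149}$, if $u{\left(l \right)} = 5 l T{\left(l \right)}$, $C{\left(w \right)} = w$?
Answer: $- \frac{1}{8924} \approx -0.00011206$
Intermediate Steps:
$T{\left(Y \right)} = \frac{-5 + Y}{2 Y}$
$u{\left(l \right)} = - \frac{25}{2} + \frac{5 l}{2}$ ($u{\left(l \right)} = 5 l \frac{-5 + l}{2 l} = - \frac{25}{2} + \frac{5 l}{2}$)
$\frac{1}{K{\left(u{\left(C{\left(-1 \right)} \right)} \right)} - 9149} = \frac{1}{\left(- \frac{25}{2} + \frac{5}{2} \left(-1\right)\right)^{2} - 9149} = \frac{1}{\left(- \frac{25}{2} - \frac{5}{2}\right)^{2} - 9149} = \frac{1}{\left(-15\right)^{2} - 9149} = \frac{1}{225 - 9149} = \frac{1}{-8924} = - \frac{1}{8924}$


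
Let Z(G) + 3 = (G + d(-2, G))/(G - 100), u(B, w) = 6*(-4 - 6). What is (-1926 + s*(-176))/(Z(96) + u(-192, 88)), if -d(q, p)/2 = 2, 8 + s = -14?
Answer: -973/43 ≈ -22.628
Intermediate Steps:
s = -22 (s = -8 - 14 = -22)
d(q, p) = -4 (d(q, p) = -2*2 = -4)
u(B, w) = -60 (u(B, w) = 6*(-10) = -60)
Z(G) = -3 + (-4 + G)/(-100 + G) (Z(G) = -3 + (G - 4)/(G - 100) = -3 + (-4 + G)/(-100 + G))
(-1926 + s*(-176))/(Z(96) + u(-192, 88)) = (-1926 - 22*(-176))/(2*(148 - 1*96)/(-100 + 96) - 60) = (-1926 + 3872)/(2*(148 - 96)/(-4) - 60) = 1946/(2*(-¼)*52 - 60) = 1946/(-26 - 60) = 1946/(-86) = 1946*(-1/86) = -973/43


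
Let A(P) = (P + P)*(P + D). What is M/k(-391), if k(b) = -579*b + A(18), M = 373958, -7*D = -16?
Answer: 201362/122295 ≈ 1.6465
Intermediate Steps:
D = 16/7 (D = -⅐*(-16) = 16/7 ≈ 2.2857)
A(P) = 2*P*(16/7 + P) (A(P) = (P + P)*(P + 16/7) = (2*P)*(16/7 + P) = 2*P*(16/7 + P))
k(b) = 5112/7 - 579*b (k(b) = -579*b + (2/7)*18*(16 + 7*18) = -579*b + (2/7)*18*(16 + 126) = -579*b + (2/7)*18*142 = -579*b + 5112/7 = 5112/7 - 579*b)
M/k(-391) = 373958/(5112/7 - 579*(-391)) = 373958/(5112/7 + 226389) = 373958/(1589835/7) = 373958*(7/1589835) = 201362/122295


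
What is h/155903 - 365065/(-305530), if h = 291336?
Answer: 29185323355/9526608718 ≈ 3.0636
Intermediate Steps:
h/155903 - 365065/(-305530) = 291336/155903 - 365065/(-305530) = 291336*(1/155903) - 365065*(-1/305530) = 291336/155903 + 73013/61106 = 29185323355/9526608718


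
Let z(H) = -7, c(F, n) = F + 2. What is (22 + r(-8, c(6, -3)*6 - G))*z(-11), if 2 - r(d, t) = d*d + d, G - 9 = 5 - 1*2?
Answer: 224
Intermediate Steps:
G = 12 (G = 9 + (5 - 1*2) = 9 + (5 - 2) = 9 + 3 = 12)
c(F, n) = 2 + F
r(d, t) = 2 - d - d² (r(d, t) = 2 - (d*d + d) = 2 - (d² + d) = 2 - (d + d²) = 2 + (-d - d²) = 2 - d - d²)
(22 + r(-8, c(6, -3)*6 - G))*z(-11) = (22 + (2 - 1*(-8) - 1*(-8)²))*(-7) = (22 + (2 + 8 - 1*64))*(-7) = (22 + (2 + 8 - 64))*(-7) = (22 - 54)*(-7) = -32*(-7) = 224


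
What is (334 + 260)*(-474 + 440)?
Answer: -20196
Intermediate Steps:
(334 + 260)*(-474 + 440) = 594*(-34) = -20196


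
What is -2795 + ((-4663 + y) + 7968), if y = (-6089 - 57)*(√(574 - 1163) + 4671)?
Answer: -28707456 - 6146*I*√589 ≈ -2.8707e+7 - 1.4916e+5*I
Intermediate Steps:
y = -28707966 - 6146*I*√589 (y = -6146*(√(-589) + 4671) = -6146*(I*√589 + 4671) = -6146*(4671 + I*√589) = -28707966 - 6146*I*√589 ≈ -2.8708e+7 - 1.4916e+5*I)
-2795 + ((-4663 + y) + 7968) = -2795 + ((-4663 + (-28707966 - 6146*I*√589)) + 7968) = -2795 + ((-28712629 - 6146*I*√589) + 7968) = -2795 + (-28704661 - 6146*I*√589) = -28707456 - 6146*I*√589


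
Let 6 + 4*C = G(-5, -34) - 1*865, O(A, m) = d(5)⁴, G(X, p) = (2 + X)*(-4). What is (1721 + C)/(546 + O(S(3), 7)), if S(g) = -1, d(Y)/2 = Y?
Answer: 6025/42184 ≈ 0.14283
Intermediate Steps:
d(Y) = 2*Y
G(X, p) = -8 - 4*X
O(A, m) = 10000 (O(A, m) = (2*5)⁴ = 10⁴ = 10000)
C = -859/4 (C = -3/2 + ((-8 - 4*(-5)) - 1*865)/4 = -3/2 + ((-8 + 20) - 865)/4 = -3/2 + (12 - 865)/4 = -3/2 + (¼)*(-853) = -3/2 - 853/4 = -859/4 ≈ -214.75)
(1721 + C)/(546 + O(S(3), 7)) = (1721 - 859/4)/(546 + 10000) = (6025/4)/10546 = (6025/4)*(1/10546) = 6025/42184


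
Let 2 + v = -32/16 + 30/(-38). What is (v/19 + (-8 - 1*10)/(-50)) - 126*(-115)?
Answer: 130773224/9025 ≈ 14490.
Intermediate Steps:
v = -91/19 (v = -2 + (-32/16 + 30/(-38)) = -2 + (-32*1/16 + 30*(-1/38)) = -2 + (-2 - 15/19) = -2 - 53/19 = -91/19 ≈ -4.7895)
(v/19 + (-8 - 1*10)/(-50)) - 126*(-115) = (-91/19/19 + (-8 - 1*10)/(-50)) - 126*(-115) = (-91/19*1/19 + (-8 - 10)*(-1/50)) + 14490 = (-91/361 - 18*(-1/50)) + 14490 = (-91/361 + 9/25) + 14490 = 974/9025 + 14490 = 130773224/9025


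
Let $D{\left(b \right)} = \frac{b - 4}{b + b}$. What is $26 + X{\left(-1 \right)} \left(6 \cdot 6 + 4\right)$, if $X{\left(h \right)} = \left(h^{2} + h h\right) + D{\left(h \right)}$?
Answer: $206$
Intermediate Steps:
$D{\left(b \right)} = \frac{-4 + b}{2 b}$
$X{\left(h \right)} = 2 h^{2} + \frac{-4 + h}{2 h}$ ($X{\left(h \right)} = \left(h^{2} + h h\right) + \frac{-4 + h}{2 h} = \left(h^{2} + h^{2}\right) + \frac{-4 + h}{2 h} = 2 h^{2} + \frac{-4 + h}{2 h}$)
$26 + X{\left(-1 \right)} \left(6 \cdot 6 + 4\right) = 26 + \frac{-4 - 1 + 4 \left(-1\right)^{3}}{2 \left(-1\right)} \left(6 \cdot 6 + 4\right) = 26 + \frac{1}{2} \left(-1\right) \left(-4 - 1 + 4 \left(-1\right)\right) \left(36 + 4\right) = 26 + \frac{1}{2} \left(-1\right) \left(-4 - 1 - 4\right) 40 = 26 + \frac{1}{2} \left(-1\right) \left(-9\right) 40 = 26 + \frac{9}{2} \cdot 40 = 26 + 180 = 206$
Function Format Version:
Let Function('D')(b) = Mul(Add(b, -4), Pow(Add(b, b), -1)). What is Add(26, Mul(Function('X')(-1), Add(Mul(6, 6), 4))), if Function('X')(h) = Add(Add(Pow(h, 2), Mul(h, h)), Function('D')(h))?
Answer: 206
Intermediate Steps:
Function('D')(b) = Mul(Rational(1, 2), Pow(b, -1), Add(-4, b)) (Function('D')(b) = Mul(Add(-4, b), Pow(Mul(2, b), -1)) = Mul(Add(-4, b), Mul(Rational(1, 2), Pow(b, -1))) = Mul(Rational(1, 2), Pow(b, -1), Add(-4, b)))
Function('X')(h) = Add(Mul(2, Pow(h, 2)), Mul(Rational(1, 2), Pow(h, -1), Add(-4, h))) (Function('X')(h) = Add(Add(Pow(h, 2), Mul(h, h)), Mul(Rational(1, 2), Pow(h, -1), Add(-4, h))) = Add(Add(Pow(h, 2), Pow(h, 2)), Mul(Rational(1, 2), Pow(h, -1), Add(-4, h))) = Add(Mul(2, Pow(h, 2)), Mul(Rational(1, 2), Pow(h, -1), Add(-4, h))))
Add(26, Mul(Function('X')(-1), Add(Mul(6, 6), 4))) = Add(26, Mul(Mul(Rational(1, 2), Pow(-1, -1), Add(-4, -1, Mul(4, Pow(-1, 3)))), Add(Mul(6, 6), 4))) = Add(26, Mul(Mul(Rational(1, 2), -1, Add(-4, -1, Mul(4, -1))), Add(36, 4))) = Add(26, Mul(Mul(Rational(1, 2), -1, Add(-4, -1, -4)), 40)) = Add(26, Mul(Mul(Rational(1, 2), -1, -9), 40)) = Add(26, Mul(Rational(9, 2), 40)) = Add(26, 180) = 206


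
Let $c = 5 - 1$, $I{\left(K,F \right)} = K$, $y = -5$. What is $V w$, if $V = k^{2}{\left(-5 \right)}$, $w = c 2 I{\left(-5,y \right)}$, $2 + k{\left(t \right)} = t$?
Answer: $-1960$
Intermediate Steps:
$c = 4$
$k{\left(t \right)} = -2 + t$
$w = -40$ ($w = 4 \cdot 2 \left(-5\right) = 8 \left(-5\right) = -40$)
$V = 49$ ($V = \left(-2 - 5\right)^{2} = \left(-7\right)^{2} = 49$)
$V w = 49 \left(-40\right) = -1960$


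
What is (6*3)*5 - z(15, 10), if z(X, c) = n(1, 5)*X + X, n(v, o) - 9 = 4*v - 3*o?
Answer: 105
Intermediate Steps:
n(v, o) = 9 - 3*o + 4*v (n(v, o) = 9 + (4*v - 3*o) = 9 + (-3*o + 4*v) = 9 - 3*o + 4*v)
z(X, c) = -X (z(X, c) = (9 - 3*5 + 4*1)*X + X = (9 - 15 + 4)*X + X = -2*X + X = -X)
(6*3)*5 - z(15, 10) = (6*3)*5 - (-1)*15 = 18*5 - 1*(-15) = 90 + 15 = 105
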